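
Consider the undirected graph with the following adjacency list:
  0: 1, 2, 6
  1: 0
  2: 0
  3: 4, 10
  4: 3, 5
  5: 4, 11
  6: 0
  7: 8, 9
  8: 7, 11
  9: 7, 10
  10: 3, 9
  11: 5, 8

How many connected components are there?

Starting from 0 we can reach 0, 1, 2, 6. That is one component of size 4.
Starting from 3 we can reach 3, 4, 5, 7, 8, 9, 10, 11. That is one component of size 8.
Total: 2 components.

2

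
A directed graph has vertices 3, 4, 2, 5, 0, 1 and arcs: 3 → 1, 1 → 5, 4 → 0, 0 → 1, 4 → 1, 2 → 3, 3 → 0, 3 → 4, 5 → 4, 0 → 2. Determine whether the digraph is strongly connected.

Yes

From 0 we can reach every vertex (0, 1, 2, 3, 4, 5), and every vertex can reach 0 (0, 1, 2, 3, 4, 5). So the whole graph is one strongly connected component.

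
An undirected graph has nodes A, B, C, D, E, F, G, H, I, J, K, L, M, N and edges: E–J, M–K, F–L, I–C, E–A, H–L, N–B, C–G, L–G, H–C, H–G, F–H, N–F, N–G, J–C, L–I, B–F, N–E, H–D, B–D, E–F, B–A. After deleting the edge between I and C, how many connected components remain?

2

I and C are still connected via I-L-H-C, so the component count stays at 2.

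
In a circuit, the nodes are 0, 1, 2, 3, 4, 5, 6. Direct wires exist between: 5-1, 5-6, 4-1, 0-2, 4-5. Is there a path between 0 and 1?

No

The component containing 0 is {0, 2}, and 1 is not in it.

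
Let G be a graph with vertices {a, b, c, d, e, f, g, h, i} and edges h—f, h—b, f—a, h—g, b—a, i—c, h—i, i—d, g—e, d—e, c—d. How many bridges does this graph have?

The edges on the cycle i-c-d-i are not bridges since each lies on that cycle.
Every edge lies on some cycle, so there are no bridges.

0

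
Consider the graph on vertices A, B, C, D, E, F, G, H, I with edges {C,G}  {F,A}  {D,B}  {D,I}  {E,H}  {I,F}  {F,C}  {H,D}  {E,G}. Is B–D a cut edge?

Yes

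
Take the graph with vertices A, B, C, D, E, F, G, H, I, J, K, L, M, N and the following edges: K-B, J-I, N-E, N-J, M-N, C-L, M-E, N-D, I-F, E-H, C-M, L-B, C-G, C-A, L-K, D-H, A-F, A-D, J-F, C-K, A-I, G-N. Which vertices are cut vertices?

C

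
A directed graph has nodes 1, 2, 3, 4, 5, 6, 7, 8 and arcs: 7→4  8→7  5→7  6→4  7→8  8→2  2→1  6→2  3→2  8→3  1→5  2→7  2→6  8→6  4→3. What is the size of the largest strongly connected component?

{1, 2, 3, 4, 5, 6, 7, 8} are all mutually reachable — one SCC of size 8.
The largest has 8 vertices.

8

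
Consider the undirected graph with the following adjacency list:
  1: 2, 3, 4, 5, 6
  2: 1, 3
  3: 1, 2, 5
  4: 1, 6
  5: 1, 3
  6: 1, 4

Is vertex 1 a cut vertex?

Yes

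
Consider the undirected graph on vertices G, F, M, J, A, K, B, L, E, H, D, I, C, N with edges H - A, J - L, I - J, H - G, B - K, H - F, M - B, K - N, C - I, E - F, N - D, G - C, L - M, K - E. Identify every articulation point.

H, K, N

Removing H increases the component count from 1 to 2, so H is a cut vertex.
Removing K increases the component count from 1 to 2, so K is a cut vertex.
Removing N increases the component count from 1 to 2, so N is a cut vertex.
By contrast removing A leaves 1 component; it is not a cut vertex. No other vertex is a cut vertex either.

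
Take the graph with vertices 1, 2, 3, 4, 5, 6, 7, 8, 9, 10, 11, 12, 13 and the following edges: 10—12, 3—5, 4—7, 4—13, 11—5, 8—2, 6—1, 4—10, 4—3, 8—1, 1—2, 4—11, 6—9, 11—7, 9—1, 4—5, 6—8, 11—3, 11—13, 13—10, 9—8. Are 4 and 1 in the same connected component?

No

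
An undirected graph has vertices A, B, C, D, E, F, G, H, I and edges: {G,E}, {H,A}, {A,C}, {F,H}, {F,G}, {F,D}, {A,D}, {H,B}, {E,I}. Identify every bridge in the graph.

The edges on the cycle F-H-A-D-F are not bridges since each lies on that cycle.
But removing A-C disconnects A from C; removing G-E disconnects G from E; removing F-G disconnects F from G; removing B-H disconnects B from H — these are bridges.
In total 5 edges are bridges.

A-C, B-H, E-G, E-I, F-G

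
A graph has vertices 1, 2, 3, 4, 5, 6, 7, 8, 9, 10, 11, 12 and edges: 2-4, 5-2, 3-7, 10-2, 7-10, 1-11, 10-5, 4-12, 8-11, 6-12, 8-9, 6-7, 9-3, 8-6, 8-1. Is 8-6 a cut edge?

No

After removing 8-6, the path 8-9-3-7-6 still connects them, so the edge is not a bridge.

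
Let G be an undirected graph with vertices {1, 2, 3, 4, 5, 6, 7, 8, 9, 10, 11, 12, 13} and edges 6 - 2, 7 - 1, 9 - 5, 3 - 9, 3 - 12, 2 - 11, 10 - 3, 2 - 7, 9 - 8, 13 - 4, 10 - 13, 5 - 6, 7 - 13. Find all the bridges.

1-7, 11-2, 12-3, 13-4, 8-9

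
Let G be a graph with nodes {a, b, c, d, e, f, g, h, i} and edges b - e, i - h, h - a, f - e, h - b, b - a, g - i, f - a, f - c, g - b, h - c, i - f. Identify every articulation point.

none

Removing c, for instance, still leaves 2 components. No single vertex removal increases the component count — the graph has no articulation points.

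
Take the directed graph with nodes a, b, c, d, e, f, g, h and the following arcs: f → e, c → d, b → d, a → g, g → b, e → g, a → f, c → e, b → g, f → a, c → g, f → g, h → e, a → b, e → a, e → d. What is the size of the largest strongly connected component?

3

{a, e, f} are all mutually reachable — one SCC of size 3.
{b, g} are all mutually reachable — one SCC of size 2.
{c} is an SCC by itself.
{h} is an SCC by itself.
{d} is an SCC by itself.
The largest has 3 vertices.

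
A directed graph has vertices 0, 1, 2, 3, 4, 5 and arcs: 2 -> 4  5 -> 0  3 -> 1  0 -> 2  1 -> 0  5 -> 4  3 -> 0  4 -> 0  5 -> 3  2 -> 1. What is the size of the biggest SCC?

{0, 1, 2, 4} are all mutually reachable — one SCC of size 4.
{5} is an SCC by itself.
{3} is an SCC by itself.
The largest has 4 vertices.

4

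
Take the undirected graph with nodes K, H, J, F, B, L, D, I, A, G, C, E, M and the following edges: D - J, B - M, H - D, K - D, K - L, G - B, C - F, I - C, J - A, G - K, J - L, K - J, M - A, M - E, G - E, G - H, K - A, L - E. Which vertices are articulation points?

C

Removing C increases the component count from 2 to 3, so C is a cut vertex.
By contrast removing A leaves 2 components; it is not a cut vertex. No other vertex is a cut vertex either.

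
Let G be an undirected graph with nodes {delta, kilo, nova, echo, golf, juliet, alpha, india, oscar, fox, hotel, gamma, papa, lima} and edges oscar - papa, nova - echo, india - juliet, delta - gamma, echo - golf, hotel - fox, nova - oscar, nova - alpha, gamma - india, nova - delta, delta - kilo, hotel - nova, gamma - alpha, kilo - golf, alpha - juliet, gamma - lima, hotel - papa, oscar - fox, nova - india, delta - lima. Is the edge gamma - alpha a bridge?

No

After removing gamma - alpha, the path gamma-delta-nova-alpha still connects them, so the edge is not a bridge.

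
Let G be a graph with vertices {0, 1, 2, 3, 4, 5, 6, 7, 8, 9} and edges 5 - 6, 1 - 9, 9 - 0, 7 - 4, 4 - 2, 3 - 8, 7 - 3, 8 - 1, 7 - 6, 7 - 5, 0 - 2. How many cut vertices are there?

1

Removing 7 increases the component count from 1 to 2, so 7 is a cut vertex.
By contrast removing 5 leaves 1 component; it is not a cut vertex. No other vertex is a cut vertex either.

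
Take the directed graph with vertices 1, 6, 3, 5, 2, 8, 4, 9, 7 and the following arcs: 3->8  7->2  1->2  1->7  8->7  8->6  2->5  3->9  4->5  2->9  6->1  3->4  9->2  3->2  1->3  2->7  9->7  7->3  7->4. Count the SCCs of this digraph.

{1, 2, 3, 6, 7, 8, 9} are all mutually reachable — one SCC of size 7.
{4} is an SCC by itself.
{5} is an SCC by itself.
That gives 3 strongly connected components.

3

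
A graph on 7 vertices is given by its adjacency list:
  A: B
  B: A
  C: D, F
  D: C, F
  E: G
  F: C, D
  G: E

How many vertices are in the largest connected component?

3

Starting from E we can reach E, G. That is one component of size 2.
Starting from A we can reach A, B. That is one component of size 2.
Starting from C we can reach C, D, F. That is one component of size 3.
The largest has 3 vertices.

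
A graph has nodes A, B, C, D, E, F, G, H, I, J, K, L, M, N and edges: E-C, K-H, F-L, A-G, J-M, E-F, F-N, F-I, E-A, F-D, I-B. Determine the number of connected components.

3

Starting from J we can reach J, M. That is one component of size 2.
Starting from H we can reach H, K. That is one component of size 2.
Starting from A we can reach A, B, C, D, E, F, G, I, L, N. That is one component of size 10.
Total: 3 components.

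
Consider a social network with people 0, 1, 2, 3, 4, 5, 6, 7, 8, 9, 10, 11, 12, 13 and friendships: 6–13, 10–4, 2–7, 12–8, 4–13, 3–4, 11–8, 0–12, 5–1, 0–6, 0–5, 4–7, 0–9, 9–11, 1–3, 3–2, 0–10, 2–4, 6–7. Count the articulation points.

1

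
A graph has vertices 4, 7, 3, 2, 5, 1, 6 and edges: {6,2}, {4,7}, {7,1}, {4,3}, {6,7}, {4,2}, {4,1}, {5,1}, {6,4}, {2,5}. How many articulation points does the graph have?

1

Removing 4 increases the component count from 1 to 2, so 4 is a cut vertex.
By contrast removing 2 leaves 1 component; it is not a cut vertex. No other vertex is a cut vertex either.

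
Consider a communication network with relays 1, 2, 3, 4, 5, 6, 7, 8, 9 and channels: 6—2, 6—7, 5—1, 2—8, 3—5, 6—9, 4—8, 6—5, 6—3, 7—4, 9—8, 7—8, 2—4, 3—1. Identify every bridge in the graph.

none

The edges on the cycle 6-3-1-5-6 are not bridges since each lies on that cycle.
Every edge lies on some cycle, so there are no bridges.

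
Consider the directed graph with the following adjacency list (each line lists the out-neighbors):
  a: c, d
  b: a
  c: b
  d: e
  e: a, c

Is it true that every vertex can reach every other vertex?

From d we can reach every vertex (a, b, c, d, e), and every vertex can reach d (a, b, c, d, e). So the whole graph is one strongly connected component.

Yes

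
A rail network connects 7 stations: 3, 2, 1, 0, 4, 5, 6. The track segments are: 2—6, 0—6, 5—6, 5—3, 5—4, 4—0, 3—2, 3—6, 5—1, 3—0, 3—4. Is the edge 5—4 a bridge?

After removing 5—4, the path 5-3-4 still connects them, so the edge is not a bridge.

No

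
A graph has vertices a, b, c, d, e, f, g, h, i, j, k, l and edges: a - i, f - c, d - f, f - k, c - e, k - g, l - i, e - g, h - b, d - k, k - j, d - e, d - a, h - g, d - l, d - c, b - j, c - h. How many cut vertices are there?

1

Removing d increases the component count from 1 to 2, so d is a cut vertex.
By contrast removing c leaves 1 component; it is not a cut vertex. No other vertex is a cut vertex either.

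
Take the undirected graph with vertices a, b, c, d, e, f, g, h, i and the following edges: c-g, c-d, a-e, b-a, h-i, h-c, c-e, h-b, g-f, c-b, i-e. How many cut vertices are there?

2

Removing c increases the component count from 1 to 3, so c is a cut vertex.
Removing g increases the component count from 1 to 2, so g is a cut vertex.
By contrast removing b leaves 1 component; it is not a cut vertex. No other vertex is a cut vertex either.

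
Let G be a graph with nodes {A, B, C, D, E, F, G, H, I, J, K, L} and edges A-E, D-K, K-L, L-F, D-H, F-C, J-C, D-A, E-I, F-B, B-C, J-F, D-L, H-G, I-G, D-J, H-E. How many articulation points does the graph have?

1

Removing D increases the component count from 1 to 2, so D is a cut vertex.
By contrast removing I leaves 1 component; it is not a cut vertex. No other vertex is a cut vertex either.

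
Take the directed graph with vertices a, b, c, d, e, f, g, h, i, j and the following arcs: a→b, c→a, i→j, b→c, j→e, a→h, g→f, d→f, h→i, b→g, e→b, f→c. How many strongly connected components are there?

{a, b, c, e, f, g, h, i, j} are all mutually reachable — one SCC of size 9.
{d} is an SCC by itself.
That gives 2 strongly connected components.

2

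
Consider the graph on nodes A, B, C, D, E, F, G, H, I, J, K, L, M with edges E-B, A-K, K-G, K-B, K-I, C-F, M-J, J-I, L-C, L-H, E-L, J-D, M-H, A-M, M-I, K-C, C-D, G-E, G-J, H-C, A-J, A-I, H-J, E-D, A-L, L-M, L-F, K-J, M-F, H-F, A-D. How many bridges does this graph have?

The edges on the cycle L-M-H-L are not bridges since each lies on that cycle.
Every edge lies on some cycle, so there are no bridges.

0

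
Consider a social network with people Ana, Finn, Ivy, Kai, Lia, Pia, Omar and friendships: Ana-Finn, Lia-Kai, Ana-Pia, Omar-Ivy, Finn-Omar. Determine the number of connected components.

Starting from Kai we can reach Kai, Lia. That is one component of size 2.
Starting from Ana we can reach Ana, Ivy, Pia, Finn, Omar. That is one component of size 5.
Total: 2 components.

2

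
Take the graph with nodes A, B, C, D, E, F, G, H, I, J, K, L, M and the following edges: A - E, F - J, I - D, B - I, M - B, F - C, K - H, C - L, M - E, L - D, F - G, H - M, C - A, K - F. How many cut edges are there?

2

The edges on the cycle K-H-M-B-I-D-L-C-F-K are not bridges since each lies on that cycle.
But removing G - F disconnects G from F; removing J - F disconnects J from F — these are bridges.
That makes 2 bridges.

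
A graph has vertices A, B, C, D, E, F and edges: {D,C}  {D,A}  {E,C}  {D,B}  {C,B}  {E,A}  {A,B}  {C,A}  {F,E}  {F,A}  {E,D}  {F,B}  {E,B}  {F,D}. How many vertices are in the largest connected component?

6

Starting from A we can reach A, B, C, D, E, F. That is one component of size 6.
The largest has 6 vertices.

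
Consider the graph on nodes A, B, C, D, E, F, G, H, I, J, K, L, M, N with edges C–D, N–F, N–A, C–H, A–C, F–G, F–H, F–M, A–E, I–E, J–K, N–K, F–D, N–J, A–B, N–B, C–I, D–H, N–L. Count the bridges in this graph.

The edges on the cycle N-J-K-N are not bridges since each lies on that cycle.
But removing F–G disconnects F from G; removing F–M disconnects F from M; removing L–N disconnects L from N — these are bridges.
That makes 3 bridges.

3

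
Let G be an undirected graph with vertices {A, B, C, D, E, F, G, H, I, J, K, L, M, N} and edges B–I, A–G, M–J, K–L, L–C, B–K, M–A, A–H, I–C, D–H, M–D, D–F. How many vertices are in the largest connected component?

7

E is isolated — a component by itself.
N is isolated — a component by itself.
Starting from B we can reach B, C, I, K, L. That is one component of size 5.
Starting from A we can reach A, D, F, G, H, J, M. That is one component of size 7.
The largest has 7 vertices.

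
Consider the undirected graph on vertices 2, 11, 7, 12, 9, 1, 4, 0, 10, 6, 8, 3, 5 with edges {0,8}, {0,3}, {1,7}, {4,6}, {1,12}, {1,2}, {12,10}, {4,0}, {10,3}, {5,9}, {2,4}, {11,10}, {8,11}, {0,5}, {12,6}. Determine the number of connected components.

1

Starting from 0 we can reach 0, 1, 2, 3, 4, 5, 6, 7, 8, 9, 10, 11, 12. That is one component of size 13.
Total: 1 component.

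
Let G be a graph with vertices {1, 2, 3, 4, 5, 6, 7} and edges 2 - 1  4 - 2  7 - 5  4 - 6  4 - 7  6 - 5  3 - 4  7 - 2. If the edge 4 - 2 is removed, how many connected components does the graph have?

4 and 2 are still connected via 4-7-2, so the component count stays at 1.

1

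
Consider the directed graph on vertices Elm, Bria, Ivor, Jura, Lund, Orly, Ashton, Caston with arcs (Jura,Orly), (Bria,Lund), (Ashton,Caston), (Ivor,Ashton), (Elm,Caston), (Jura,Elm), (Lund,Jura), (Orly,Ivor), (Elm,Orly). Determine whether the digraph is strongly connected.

There is no directed path from Elm to Jura, so the graph is not strongly connected.

No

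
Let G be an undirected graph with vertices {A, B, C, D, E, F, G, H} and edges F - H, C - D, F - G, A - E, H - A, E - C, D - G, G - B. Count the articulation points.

Removing G increases the component count from 1 to 2, so G is a cut vertex.
By contrast removing C leaves 1 component; it is not a cut vertex. No other vertex is a cut vertex either.

1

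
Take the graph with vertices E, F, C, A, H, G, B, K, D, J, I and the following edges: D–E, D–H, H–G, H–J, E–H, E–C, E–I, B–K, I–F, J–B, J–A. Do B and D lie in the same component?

Yes

From B we can reach A, B, C, D, E, F, G, H, I, J, K, which includes D.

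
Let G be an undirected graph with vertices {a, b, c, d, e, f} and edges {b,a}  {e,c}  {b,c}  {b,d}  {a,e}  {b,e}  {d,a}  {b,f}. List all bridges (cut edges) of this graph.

The edges on the cycle b-d-a-e-b are not bridges since each lies on that cycle.
But removing f—b disconnects f from b — this is a bridge.

b-f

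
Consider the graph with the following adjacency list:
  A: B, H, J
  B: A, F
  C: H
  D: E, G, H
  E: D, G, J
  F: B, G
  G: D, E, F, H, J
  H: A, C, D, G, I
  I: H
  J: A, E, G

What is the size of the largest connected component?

Starting from A we can reach A, B, C, D, E, F, G, H, I, J. That is one component of size 10.
The largest has 10 vertices.

10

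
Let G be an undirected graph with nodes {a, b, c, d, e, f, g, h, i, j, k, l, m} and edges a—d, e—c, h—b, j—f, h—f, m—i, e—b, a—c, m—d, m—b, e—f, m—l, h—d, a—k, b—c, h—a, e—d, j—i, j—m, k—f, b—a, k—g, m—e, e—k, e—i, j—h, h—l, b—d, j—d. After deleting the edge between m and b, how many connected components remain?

1

m and b are still connected via m-e-b, so the component count stays at 1.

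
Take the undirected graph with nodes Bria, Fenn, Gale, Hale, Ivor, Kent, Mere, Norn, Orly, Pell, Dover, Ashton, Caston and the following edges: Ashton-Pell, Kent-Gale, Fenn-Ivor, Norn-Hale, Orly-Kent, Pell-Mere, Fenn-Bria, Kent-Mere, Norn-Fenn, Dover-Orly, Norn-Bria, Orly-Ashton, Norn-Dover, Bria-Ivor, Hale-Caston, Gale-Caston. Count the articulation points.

1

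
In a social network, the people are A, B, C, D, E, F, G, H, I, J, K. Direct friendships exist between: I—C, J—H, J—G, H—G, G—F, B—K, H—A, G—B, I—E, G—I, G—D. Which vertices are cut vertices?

Removing B increases the component count from 1 to 2, so B is a cut vertex.
Removing G increases the component count from 1 to 5, so G is a cut vertex.
Removing H increases the component count from 1 to 2, so H is a cut vertex.
Likewise I is a cut vertex.
By contrast removing E leaves 1 component; it is not a cut vertex. No other vertex is a cut vertex either.

B, G, H, I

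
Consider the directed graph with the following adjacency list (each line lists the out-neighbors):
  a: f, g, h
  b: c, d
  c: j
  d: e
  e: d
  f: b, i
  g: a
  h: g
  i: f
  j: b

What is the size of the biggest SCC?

3

{a, g, h} are all mutually reachable — one SCC of size 3.
{b, c, j} are all mutually reachable — one SCC of size 3.
{f, i} are all mutually reachable — one SCC of size 2.
{d, e} are all mutually reachable — one SCC of size 2.
The largest has 3 vertices.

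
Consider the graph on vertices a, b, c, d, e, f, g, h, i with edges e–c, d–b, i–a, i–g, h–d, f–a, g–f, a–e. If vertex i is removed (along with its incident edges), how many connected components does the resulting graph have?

With i gone, the remaining components are: {b, d, h}; {a, c, e, f, g}.
That is 2 components.

2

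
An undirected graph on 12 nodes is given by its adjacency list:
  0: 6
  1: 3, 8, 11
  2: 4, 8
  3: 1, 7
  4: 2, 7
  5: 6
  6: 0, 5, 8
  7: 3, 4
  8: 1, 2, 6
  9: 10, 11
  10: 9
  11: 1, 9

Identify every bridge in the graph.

The edges on the cycle 2-4-7-3-1-8-2 are not bridges since each lies on that cycle.
But removing 1-11 disconnects 1 from 11; removing 6-0 disconnects 6 from 0; removing 10-9 disconnects 10 from 9; removing 6-5 disconnects 6 from 5 — these are bridges.
In total 6 edges are bridges.

0-6, 1-11, 10-9, 11-9, 5-6, 6-8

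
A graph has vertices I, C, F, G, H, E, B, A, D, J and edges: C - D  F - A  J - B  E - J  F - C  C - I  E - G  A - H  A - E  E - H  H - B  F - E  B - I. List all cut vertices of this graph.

Removing C increases the component count from 1 to 2, so C is a cut vertex.
Removing E increases the component count from 1 to 2, so E is a cut vertex.
By contrast removing F leaves 1 component; it is not a cut vertex. No other vertex is a cut vertex either.

C, E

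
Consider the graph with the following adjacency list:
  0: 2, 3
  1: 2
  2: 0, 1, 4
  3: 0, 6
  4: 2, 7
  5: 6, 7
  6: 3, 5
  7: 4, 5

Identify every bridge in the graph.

1-2

The edges on the cycle 4-7-5-6-3-0-2-4 are not bridges since each lies on that cycle.
But removing 2-1 disconnects 2 from 1 — this is a bridge.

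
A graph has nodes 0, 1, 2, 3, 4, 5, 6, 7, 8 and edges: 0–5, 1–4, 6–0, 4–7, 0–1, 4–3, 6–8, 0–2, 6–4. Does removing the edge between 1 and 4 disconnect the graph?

No

After removing 1–4, the path 1-0-6-4 still connects them, so the edge is not a bridge.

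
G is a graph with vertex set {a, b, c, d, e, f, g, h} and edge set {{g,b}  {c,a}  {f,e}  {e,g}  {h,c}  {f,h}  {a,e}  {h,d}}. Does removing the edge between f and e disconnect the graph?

No

After removing f-e, the path f-h-c-a-e still connects them, so the edge is not a bridge.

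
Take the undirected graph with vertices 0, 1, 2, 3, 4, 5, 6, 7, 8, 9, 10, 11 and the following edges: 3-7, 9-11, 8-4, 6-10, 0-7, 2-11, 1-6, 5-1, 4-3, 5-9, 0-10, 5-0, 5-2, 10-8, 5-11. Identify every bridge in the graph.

The edges on the cycle 5-1-6-10-8-4-3-7-0-5 are not bridges since each lies on that cycle.
Every edge lies on some cycle, so there are no bridges.

none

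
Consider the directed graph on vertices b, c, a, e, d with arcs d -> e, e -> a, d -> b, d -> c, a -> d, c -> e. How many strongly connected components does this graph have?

2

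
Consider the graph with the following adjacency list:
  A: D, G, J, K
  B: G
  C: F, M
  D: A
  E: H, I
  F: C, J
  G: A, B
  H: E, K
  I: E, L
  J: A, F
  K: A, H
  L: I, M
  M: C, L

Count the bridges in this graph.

The edges on the cycle J-F-C-M-L-I-E-H-K-A-J are not bridges since each lies on that cycle.
But removing A-D disconnects A from D; removing A-G disconnects A from G; removing G-B disconnects G from B — these are bridges.
That makes 3 bridges.

3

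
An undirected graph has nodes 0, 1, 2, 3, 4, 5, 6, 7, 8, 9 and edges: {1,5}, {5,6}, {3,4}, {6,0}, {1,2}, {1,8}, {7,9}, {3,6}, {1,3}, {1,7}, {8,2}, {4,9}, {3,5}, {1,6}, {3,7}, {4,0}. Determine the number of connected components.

1

Starting from 0 we can reach 0, 1, 2, 3, 4, 5, 6, 7, 8, 9. That is one component of size 10.
Total: 1 component.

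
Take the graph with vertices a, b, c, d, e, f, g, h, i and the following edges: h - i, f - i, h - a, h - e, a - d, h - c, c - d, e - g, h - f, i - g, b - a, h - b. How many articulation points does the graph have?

1

Removing h increases the component count from 1 to 2, so h is a cut vertex.
By contrast removing e leaves 1 component; it is not a cut vertex. No other vertex is a cut vertex either.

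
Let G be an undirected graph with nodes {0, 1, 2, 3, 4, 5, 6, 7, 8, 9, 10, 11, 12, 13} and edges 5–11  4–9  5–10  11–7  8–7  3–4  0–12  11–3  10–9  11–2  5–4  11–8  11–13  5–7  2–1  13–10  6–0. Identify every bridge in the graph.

0-12, 0-6, 1-2, 11-2

The edges on the cycle 5-11-13-10-5 are not bridges since each lies on that cycle.
But removing 2–1 disconnects 2 from 1; removing 0–12 disconnects 0 from 12; removing 6–0 disconnects 6 from 0; removing 11–2 disconnects 11 from 2 — these are bridges.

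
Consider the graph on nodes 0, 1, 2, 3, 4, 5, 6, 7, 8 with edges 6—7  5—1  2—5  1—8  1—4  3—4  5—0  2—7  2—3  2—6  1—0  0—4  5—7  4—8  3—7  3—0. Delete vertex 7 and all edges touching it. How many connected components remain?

With 7 gone, the remaining components are: {0, 1, 2, 3, 4, 5, 6, 8}.
That is 1 component.

1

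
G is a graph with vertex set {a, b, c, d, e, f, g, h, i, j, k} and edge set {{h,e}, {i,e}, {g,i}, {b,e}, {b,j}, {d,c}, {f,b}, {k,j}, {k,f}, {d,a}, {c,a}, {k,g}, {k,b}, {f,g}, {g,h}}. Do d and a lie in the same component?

From d we can reach a, c, d, which includes a.

Yes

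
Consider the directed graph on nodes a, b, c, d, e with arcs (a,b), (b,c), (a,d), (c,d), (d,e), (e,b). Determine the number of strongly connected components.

{b, c, d, e} are all mutually reachable — one SCC of size 4.
{a} is an SCC by itself.
That gives 2 strongly connected components.

2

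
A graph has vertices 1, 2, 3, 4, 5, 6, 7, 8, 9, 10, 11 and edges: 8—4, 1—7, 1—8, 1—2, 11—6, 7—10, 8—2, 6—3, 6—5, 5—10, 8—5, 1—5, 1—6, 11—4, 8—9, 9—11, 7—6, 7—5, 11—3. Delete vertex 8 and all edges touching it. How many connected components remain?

With 8 gone, the remaining components are: {1, 2, 3, 4, 5, 6, 7, 9, 10, 11}.
That is 1 component.

1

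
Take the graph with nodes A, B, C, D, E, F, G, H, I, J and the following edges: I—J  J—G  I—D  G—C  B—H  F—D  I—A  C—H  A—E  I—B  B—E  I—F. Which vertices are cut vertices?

I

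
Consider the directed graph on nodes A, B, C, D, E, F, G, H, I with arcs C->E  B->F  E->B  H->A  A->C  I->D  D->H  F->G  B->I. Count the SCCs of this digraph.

{A, B, C, D, E, H, I} are all mutually reachable — one SCC of size 7.
{F} is an SCC by itself.
{G} is an SCC by itself.
That gives 3 strongly connected components.

3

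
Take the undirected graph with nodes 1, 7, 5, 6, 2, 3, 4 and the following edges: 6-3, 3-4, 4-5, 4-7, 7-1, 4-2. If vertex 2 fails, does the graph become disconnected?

Deleting 2 leaves 1 component (was 1), so 2 is not a cut vertex.

No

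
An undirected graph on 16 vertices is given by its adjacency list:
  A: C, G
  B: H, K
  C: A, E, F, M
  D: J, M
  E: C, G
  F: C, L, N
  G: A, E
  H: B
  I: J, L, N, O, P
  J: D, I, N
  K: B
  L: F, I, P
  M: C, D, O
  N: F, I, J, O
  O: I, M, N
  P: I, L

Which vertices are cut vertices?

B, C

Removing B increases the component count from 2 to 3, so B is a cut vertex.
Removing C increases the component count from 2 to 3, so C is a cut vertex.
By contrast removing L leaves 2 components; it is not a cut vertex. No other vertex is a cut vertex either.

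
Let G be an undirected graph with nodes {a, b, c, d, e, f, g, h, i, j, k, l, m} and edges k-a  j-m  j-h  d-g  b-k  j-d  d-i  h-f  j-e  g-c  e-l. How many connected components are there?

2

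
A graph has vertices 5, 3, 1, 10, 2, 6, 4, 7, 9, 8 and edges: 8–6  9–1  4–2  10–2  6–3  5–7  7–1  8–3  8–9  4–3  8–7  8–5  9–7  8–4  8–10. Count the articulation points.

Removing 8 increases the component count from 1 to 2, so 8 is a cut vertex.
By contrast removing 9 leaves 1 component; it is not a cut vertex. No other vertex is a cut vertex either.

1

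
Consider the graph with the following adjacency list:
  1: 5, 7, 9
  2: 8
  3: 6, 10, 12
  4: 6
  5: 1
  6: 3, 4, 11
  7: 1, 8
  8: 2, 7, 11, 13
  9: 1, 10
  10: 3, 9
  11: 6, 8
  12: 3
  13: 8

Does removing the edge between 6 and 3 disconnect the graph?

No

After removing 6-3, the path 6-11-8-7-1-9-10-3 still connects them, so the edge is not a bridge.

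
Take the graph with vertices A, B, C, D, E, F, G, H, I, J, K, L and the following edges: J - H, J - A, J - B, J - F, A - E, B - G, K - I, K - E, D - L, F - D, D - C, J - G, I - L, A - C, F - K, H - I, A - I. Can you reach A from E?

From E we can reach A, B, C, D, E, F, G, H, I, J, K, L, which includes A.

Yes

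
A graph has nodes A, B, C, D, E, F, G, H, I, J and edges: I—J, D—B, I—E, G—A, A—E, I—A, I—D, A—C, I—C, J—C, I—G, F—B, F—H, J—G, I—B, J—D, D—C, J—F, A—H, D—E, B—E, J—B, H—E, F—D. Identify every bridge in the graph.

none

The edges on the cycle I-J-G-A-I are not bridges since each lies on that cycle.
Every edge lies on some cycle, so there are no bridges.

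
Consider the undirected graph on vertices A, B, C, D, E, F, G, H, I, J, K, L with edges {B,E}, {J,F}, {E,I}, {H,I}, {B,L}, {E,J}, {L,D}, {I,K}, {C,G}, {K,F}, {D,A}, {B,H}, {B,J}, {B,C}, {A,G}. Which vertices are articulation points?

Removing B increases the component count from 1 to 2, so B is a cut vertex.
By contrast removing C leaves 1 component; it is not a cut vertex. No other vertex is a cut vertex either.

B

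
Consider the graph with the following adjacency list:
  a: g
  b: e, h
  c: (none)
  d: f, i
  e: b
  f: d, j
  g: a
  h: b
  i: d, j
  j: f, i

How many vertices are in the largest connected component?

4

c is isolated — a component by itself.
Starting from a we can reach a, g. That is one component of size 2.
Starting from b we can reach b, e, h. That is one component of size 3.
Starting from d we can reach d, f, i, j. That is one component of size 4.
The largest has 4 vertices.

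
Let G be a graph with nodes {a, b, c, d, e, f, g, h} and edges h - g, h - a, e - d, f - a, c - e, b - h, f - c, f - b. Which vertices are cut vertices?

c, e, f, h

Removing c increases the component count from 1 to 2, so c is a cut vertex.
Removing e increases the component count from 1 to 2, so e is a cut vertex.
Removing f increases the component count from 1 to 2, so f is a cut vertex.
Likewise h is a cut vertex.
By contrast removing g leaves 1 component; it is not a cut vertex. No other vertex is a cut vertex either.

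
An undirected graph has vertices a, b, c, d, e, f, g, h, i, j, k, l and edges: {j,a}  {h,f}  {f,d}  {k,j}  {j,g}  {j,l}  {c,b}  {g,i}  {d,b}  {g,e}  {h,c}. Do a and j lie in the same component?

From a we can reach a, e, g, i, j, k, l, which includes j.

Yes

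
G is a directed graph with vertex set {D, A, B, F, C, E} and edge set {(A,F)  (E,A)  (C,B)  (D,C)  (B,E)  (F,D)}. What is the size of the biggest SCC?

6

{A, B, C, D, E, F} are all mutually reachable — one SCC of size 6.
The largest has 6 vertices.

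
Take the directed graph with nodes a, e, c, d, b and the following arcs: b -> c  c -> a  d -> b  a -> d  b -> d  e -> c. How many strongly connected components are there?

2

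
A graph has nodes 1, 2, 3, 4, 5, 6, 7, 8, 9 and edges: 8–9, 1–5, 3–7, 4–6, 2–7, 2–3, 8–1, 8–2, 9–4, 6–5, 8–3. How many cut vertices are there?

1

Removing 8 increases the component count from 1 to 2, so 8 is a cut vertex.
By contrast removing 2 leaves 1 component; it is not a cut vertex. No other vertex is a cut vertex either.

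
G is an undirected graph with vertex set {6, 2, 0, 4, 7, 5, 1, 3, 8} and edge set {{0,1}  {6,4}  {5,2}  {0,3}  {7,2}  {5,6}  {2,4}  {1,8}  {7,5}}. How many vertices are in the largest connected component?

5

Starting from 0 we can reach 0, 1, 3, 8. That is one component of size 4.
Starting from 2 we can reach 2, 4, 5, 6, 7. That is one component of size 5.
The largest has 5 vertices.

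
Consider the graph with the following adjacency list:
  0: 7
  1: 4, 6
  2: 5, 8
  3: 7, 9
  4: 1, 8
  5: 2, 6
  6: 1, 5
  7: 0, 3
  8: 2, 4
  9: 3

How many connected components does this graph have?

Starting from 0 we can reach 0, 3, 7, 9. That is one component of size 4.
Starting from 1 we can reach 1, 2, 4, 5, 6, 8. That is one component of size 6.
Total: 2 components.

2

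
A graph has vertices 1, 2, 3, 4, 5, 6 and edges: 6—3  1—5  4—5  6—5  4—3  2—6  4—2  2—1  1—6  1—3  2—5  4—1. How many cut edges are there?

The edges on the cycle 2-1-6-2 are not bridges since each lies on that cycle.
Every edge lies on some cycle, so there are no bridges.

0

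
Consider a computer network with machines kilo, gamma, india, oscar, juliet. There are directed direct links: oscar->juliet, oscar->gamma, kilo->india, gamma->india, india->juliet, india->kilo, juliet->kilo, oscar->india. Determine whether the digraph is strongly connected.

No

There is no directed path from gamma to oscar, so the graph is not strongly connected.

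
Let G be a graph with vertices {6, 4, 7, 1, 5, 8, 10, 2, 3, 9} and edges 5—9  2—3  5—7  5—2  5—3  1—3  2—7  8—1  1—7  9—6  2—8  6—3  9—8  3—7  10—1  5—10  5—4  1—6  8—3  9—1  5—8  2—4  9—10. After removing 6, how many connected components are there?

1

With 6 gone, the remaining components are: {1, 2, 3, 4, 5, 7, 8, 9, 10}.
That is 1 component.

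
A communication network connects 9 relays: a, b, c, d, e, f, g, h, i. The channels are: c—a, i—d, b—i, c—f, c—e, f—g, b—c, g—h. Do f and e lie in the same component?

Yes

From f we can reach a, b, c, d, e, f, g, h, i, which includes e.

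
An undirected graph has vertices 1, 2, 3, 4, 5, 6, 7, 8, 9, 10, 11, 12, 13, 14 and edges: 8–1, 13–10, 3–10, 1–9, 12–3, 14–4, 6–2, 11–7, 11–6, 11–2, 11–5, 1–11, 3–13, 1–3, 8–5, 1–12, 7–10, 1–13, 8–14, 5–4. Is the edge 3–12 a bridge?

After removing 3–12, the path 3-1-12 still connects them, so the edge is not a bridge.

No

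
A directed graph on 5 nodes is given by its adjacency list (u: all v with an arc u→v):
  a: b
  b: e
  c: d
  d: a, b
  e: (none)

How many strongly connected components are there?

5

{a} is an SCC by itself.
{d} is an SCC by itself.
{b} is an SCC by itself.
{e} is an SCC by itself.
{c} is an SCC by itself.
That gives 5 strongly connected components.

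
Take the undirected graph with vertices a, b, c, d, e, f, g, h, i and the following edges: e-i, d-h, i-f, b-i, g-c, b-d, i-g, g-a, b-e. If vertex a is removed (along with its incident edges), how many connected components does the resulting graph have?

1

With a gone, the remaining components are: {b, c, d, e, f, g, h, i}.
That is 1 component.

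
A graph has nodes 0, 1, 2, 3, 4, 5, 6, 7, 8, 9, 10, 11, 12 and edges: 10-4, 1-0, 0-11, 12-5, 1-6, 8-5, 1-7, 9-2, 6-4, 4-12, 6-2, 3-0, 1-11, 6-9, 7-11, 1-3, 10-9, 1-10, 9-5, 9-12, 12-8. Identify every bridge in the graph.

none

The edges on the cycle 1-7-11-1 are not bridges since each lies on that cycle.
Every edge lies on some cycle, so there are no bridges.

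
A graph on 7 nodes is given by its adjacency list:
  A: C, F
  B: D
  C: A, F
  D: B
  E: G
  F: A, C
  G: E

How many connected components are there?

Starting from B we can reach B, D. That is one component of size 2.
Starting from E we can reach E, G. That is one component of size 2.
Starting from A we can reach A, C, F. That is one component of size 3.
Total: 3 components.

3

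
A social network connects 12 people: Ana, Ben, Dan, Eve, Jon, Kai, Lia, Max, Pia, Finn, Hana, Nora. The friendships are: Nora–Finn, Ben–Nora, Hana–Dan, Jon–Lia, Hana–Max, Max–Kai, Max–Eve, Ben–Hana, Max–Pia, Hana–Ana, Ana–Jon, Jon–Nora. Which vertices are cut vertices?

Removing Jon increases the component count from 1 to 2, so Jon is a cut vertex.
Removing Max increases the component count from 1 to 4, so Max is a cut vertex.
Removing Hana increases the component count from 1 to 3, so Hana is a cut vertex.
Likewise Nora is a cut vertex.
By contrast removing Ana leaves 1 component; it is not a cut vertex. No other vertex is a cut vertex either.

Jon, Max, Hana, Nora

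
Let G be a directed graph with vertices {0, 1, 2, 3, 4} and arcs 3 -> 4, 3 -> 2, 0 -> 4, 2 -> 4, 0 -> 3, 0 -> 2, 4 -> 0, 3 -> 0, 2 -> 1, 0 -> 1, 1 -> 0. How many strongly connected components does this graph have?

1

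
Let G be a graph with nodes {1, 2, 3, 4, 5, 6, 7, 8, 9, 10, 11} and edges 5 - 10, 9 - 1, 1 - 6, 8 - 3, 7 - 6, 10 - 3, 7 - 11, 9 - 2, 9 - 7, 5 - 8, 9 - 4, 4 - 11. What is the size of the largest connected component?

Starting from 3 we can reach 3, 5, 8, 10. That is one component of size 4.
Starting from 1 we can reach 1, 2, 4, 6, 7, 9, 11. That is one component of size 7.
The largest has 7 vertices.

7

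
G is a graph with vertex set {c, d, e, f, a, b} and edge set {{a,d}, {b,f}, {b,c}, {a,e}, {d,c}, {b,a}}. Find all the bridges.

The edges on the cycle b-a-d-c-b are not bridges since each lies on that cycle.
But removing e-a disconnects e from a; removing b-f disconnects b from f — these are bridges.

a-e, b-f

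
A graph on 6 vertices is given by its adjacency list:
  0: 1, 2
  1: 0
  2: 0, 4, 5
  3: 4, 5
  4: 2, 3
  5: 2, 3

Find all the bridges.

The edges on the cycle 5-2-4-3-5 are not bridges since each lies on that cycle.
But removing 0-1 disconnects 0 from 1; removing 0-2 disconnects 0 from 2 — these are bridges.

0-1, 0-2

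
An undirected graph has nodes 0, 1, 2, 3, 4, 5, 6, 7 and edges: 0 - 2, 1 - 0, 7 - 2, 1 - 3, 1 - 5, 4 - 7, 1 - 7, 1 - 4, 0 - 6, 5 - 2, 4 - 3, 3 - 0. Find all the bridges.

0-6

The edges on the cycle 1-5-2-0-1 are not bridges since each lies on that cycle.
But removing 6 - 0 disconnects 6 from 0 — this is a bridge.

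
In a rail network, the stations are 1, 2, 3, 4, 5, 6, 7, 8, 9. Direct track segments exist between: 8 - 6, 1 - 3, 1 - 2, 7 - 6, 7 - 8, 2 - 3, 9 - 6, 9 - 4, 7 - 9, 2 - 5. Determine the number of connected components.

2

Starting from 1 we can reach 1, 2, 3, 5. That is one component of size 4.
Starting from 4 we can reach 4, 6, 7, 8, 9. That is one component of size 5.
Total: 2 components.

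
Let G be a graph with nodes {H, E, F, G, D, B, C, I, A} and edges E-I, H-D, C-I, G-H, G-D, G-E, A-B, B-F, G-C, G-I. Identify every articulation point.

Removing B increases the component count from 2 to 3, so B is a cut vertex.
Removing G increases the component count from 2 to 3, so G is a cut vertex.
By contrast removing I leaves 2 components; it is not a cut vertex. No other vertex is a cut vertex either.

B, G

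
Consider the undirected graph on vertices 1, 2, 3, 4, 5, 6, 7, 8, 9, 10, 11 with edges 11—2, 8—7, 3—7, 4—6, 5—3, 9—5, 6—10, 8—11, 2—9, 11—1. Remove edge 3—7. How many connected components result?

3 and 7 are still connected via 3-5-9-2-11-8-7, so the component count stays at 2.

2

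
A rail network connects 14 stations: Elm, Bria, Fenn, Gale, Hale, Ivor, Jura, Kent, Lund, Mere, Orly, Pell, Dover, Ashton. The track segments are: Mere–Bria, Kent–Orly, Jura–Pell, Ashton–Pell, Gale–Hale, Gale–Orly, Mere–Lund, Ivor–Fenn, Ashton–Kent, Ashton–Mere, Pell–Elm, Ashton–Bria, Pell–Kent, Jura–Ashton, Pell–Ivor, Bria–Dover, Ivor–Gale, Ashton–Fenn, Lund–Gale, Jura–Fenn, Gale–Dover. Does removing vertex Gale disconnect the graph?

Yes

Deleting Gale raises the number of components from 1 to 2, so Gale is a cut vertex.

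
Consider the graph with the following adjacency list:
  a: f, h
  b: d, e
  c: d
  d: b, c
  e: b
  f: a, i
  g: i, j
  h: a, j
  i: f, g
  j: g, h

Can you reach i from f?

Yes

From f we can reach a, f, g, h, i, j, which includes i.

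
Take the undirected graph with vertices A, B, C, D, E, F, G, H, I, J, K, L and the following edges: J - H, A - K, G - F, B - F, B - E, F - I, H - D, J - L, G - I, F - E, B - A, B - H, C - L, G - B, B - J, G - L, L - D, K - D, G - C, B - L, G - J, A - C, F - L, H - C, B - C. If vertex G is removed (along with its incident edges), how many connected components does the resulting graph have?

With G gone, the remaining components are: {A, B, C, D, E, F, H, I, J, K, L}.
That is 1 component.

1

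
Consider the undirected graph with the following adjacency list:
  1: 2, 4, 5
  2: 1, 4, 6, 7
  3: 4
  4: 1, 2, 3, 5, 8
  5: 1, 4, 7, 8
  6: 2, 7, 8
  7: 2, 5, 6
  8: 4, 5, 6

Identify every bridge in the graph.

3-4

The edges on the cycle 1-4-2-1 are not bridges since each lies on that cycle.
But removing 4-3 disconnects 4 from 3 — this is a bridge.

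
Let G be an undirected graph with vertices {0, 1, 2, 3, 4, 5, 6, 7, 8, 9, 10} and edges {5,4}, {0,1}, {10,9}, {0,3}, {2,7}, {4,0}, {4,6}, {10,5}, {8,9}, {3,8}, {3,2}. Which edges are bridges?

The edges on the cycle 10-5-4-0-3-8-9-10 are not bridges since each lies on that cycle.
But removing 2 - 7 disconnects 2 from 7; removing 6 - 4 disconnects 6 from 4; removing 2 - 3 disconnects 2 from 3; removing 0 - 1 disconnects 0 from 1 — these are bridges.

0-1, 2-3, 2-7, 4-6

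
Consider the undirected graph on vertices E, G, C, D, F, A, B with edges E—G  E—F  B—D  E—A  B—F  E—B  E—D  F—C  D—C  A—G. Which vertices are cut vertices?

E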